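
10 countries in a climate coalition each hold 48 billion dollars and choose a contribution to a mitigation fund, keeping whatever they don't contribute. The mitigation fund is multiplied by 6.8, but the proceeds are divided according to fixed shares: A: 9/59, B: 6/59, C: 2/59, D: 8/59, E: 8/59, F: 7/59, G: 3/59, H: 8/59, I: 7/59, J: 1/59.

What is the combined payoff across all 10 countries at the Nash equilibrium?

Each unit j contributes comes back to j as 6.8 × (j's share), so j prefers to contribute only if that share exceeds 1/6.8 = 0.1471; otherwise keeping the unit dominates.
The only share above 0.1471 is A's 9/59, contributing 48; the remaining 9 contribute 0. Total contributed: 48.
The mitigation fund pays out 6.8 × 48 = 326.40 in total (split across the unequal shares, but the aggregate is all that matters for the group sum).
The 9 free-riders keep 48 each, adding 432. Group total = 432 + 326.40 = 758.40.

758.40 billion dollars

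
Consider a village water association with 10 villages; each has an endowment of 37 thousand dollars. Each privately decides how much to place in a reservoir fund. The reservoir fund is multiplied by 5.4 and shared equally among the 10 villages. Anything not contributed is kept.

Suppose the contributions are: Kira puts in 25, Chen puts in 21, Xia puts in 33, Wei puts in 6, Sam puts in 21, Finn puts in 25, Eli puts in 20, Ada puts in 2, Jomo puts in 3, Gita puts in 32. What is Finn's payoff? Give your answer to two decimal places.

Total contributed: 25 + 21 + 33 + 6 + 21 + 25 + 20 + 2 + 3 + 32 = 188.
Each receives 5.4 × 188 / 10 = 101.52 from the reservoir fund.
Finn keeps 37 − 25 = 12, so Finn's payoff is 12 + 101.52 = 113.52.

113.52 thousand dollars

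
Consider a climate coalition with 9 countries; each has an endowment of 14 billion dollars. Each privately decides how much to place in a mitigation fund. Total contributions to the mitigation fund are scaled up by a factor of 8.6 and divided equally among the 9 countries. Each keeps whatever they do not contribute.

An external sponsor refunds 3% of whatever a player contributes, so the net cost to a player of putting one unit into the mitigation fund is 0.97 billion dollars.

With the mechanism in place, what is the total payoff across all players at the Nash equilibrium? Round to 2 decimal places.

The effective private return is (8.6/9) / 0.97 = 0.9851, which is still under 1, so the mechanism doesn't change anyone's dominant strategy: zero contribution.
Everyone keeps their endowment and the group total is 9 × 14 = 126.

126.00 billion dollars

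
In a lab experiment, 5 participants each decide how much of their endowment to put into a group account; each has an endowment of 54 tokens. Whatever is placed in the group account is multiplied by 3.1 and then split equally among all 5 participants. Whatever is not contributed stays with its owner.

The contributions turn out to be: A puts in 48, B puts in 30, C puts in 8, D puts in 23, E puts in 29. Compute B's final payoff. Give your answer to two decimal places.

Total contributed: 48 + 30 + 8 + 23 + 29 = 138.
Each receives 3.1 × 138 / 5 = 85.56 from the group account.
B keeps 54 − 30 = 24, so B's payoff is 24 + 85.56 = 109.56.

109.56 tokens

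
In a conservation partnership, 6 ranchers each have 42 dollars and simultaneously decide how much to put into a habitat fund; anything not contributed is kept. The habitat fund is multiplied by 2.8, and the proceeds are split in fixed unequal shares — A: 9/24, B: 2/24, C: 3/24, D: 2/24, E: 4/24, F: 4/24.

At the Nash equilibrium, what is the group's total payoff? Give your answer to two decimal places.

For player j, contributing a unit is worthwhile iff 2.8 × (j's share) ≥ 1, i.e. iff j's share is at least 0.3571.
Only A (9/24) clears that bar, contributing 42; the remaining 5 contribute 0. Total contributed: 42.
The habitat fund pays out 2.8 × 42 = 117.60 in total (split across the unequal shares, but the aggregate is all that matters for the group sum).
The 5 free-riders keep 42 each, adding 210. Group total = 210 + 117.60 = 327.60.

327.60 dollars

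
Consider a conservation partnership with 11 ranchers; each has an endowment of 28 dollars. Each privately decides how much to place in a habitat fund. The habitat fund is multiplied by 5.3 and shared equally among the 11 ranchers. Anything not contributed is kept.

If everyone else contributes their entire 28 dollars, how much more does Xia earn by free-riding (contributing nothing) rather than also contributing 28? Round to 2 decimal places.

Switching from a contribution of 28 to 0 lets Xia keep an extra 28 dollars, but lowers the habitat fund by 28, which costs Xia their own share of that drop: 5.3/11 × 28 = 13.49.
Net gain = 28 − 13.49 = 14.51. The private return per contributed unit (0.4818) is below 1, so free-riding is indeed the best response regardless of what the others do.

14.51 dollars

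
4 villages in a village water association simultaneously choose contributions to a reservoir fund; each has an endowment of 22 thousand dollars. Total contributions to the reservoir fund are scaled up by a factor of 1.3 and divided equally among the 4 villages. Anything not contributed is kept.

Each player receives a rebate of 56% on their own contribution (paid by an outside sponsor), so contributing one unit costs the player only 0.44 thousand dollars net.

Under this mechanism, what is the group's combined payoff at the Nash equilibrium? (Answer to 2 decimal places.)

With the mechanism, a contributed unit returns (1.3/4) / 0.44 = 0.7386 per unit of net cost — still below 1 — so contributing 0 remains dominant for every player.
Everyone keeps their endowment and the group total is 4 × 22 = 88.

88.00 thousand dollars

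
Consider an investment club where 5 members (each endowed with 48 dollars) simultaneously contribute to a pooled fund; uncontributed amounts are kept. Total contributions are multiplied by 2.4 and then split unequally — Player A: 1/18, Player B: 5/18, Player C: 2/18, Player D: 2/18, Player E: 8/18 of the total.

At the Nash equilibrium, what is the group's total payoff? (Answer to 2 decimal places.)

307.20 dollars

For player j, contributing a unit is worthwhile iff 2.4 × (j's share) ≥ 1, i.e. iff j's share is at least 0.4167.
Only Player E (8/18) clears that bar, contributing 48; the remaining 4 contribute 0. Total contributed: 48.
The pooled fund pays out 2.4 × 48 = 115.20 in total (split across the unequal shares, but the aggregate is all that matters for the group sum).
The 4 free-riders keep 48 each, adding 192. Group total = 192 + 115.20 = 307.20.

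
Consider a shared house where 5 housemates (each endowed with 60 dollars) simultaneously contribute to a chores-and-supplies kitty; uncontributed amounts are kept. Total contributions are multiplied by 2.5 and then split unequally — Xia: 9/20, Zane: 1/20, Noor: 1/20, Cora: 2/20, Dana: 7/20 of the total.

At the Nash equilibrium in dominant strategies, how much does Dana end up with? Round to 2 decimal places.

For player j, contributing a unit is worthwhile iff 2.5 × (j's share) ≥ 1, i.e. iff j's share is at least 0.4000.
Xia alone (share 9/20) is above the threshold, contributing 60; the remaining 4 contribute 0. Total contributed: 60.
Dana keeps 60 and receives 2.5 × 60 × 7/20 = 52.50 from the chores-and-supplies kitty, for a payoff of 112.50.

112.50 dollars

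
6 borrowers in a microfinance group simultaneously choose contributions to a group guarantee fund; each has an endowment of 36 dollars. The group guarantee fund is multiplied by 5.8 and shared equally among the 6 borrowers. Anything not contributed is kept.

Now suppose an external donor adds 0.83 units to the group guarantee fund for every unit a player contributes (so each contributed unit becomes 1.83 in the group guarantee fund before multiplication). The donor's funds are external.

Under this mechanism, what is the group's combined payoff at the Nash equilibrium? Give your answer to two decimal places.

2292.62 dollars

With the mechanism, a contributed unit returns 5.8 × 1.83 / 6 = 1.7690 per unit of net cost to the contributor — now above 1 — so contributing fully is weakly dominant for every player.
At the Nash equilibrium everyone contributes 36. Group total payoff = 5.8 × 1.83 × 216 = 2292.62.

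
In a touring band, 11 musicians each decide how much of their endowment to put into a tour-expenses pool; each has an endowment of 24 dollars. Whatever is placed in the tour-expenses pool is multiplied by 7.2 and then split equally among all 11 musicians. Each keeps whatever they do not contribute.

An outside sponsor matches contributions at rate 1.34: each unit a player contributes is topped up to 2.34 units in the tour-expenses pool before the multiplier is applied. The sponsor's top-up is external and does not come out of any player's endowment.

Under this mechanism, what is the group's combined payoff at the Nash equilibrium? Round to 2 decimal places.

4447.87 dollars

With the mechanism, a contributed unit returns 7.2 × 2.34 / 11 = 1.5316 per unit of net cost to the contributor — now above 1 — so contributing fully is weakly dominant for every player.
At the Nash equilibrium everyone contributes 24. Group total payoff = 7.2 × 2.34 × 264 = 4447.87.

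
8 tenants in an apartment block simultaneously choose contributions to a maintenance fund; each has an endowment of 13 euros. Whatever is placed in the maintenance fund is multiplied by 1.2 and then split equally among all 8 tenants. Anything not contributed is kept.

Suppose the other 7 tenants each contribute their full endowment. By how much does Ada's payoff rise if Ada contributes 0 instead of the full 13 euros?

11.05 euros

Switching from a contribution of 13 to 0 lets Ada keep an extra 13 euros, but lowers the maintenance fund by 13, which costs Ada their own share of that drop: 1.2/8 × 13 = 1.95.
Net gain = 13 − 1.95 = 11.05. The private return per contributed unit (0.1500) is below 1, so free-riding is indeed the best response regardless of what the others do.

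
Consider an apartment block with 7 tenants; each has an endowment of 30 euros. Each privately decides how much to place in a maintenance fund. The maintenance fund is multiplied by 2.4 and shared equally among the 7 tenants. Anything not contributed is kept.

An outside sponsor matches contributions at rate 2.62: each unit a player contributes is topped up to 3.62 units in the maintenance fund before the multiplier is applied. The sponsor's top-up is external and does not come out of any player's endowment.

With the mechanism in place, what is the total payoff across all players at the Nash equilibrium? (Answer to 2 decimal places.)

The effective private return per unit is now 2.4 × 3.62 / 7 = 1.2411 > 1, so every player's dominant strategy flips to full contribution.
At the Nash equilibrium everyone contributes 30. Group total payoff = 2.4 × 3.62 × 210 = 1824.48.

1824.48 euros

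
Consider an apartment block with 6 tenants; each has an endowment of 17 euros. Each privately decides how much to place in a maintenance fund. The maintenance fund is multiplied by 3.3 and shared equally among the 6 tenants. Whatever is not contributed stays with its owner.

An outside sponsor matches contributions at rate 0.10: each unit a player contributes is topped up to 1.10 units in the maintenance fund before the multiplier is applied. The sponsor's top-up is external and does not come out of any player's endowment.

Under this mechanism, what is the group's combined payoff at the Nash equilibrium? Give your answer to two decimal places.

The effective private return is 3.3 × 1.10 / 6 = 0.6050, which is still under 1, so the mechanism doesn't change anyone's dominant strategy: zero contribution.
At the Nash equilibrium no one contributes; group total payoff = 6 × 17 = 102.

102.00 euros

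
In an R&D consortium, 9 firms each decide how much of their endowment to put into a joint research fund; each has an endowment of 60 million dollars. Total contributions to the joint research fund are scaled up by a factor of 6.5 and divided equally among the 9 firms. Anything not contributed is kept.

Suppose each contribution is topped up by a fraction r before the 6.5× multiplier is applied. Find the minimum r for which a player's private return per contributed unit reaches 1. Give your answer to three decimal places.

With matching at rate r, one contributed unit becomes (1 + r) in the joint research fund and returns 6.5 × (1 + r) / 9 to the contributor.
Setting this equal to 1: 1 + r = 9/6.5 = 1.3846.
So the minimum matching rate is r = 1.3846 − 1 = 0.385.

0.385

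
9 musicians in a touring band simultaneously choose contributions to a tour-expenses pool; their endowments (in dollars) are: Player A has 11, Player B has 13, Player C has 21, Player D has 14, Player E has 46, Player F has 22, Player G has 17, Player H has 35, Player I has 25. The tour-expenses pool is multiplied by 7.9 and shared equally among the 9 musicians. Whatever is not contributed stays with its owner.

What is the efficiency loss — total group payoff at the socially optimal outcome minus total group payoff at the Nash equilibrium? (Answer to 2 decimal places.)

The private return per contributed unit is 7.9/9 = 0.8778 < 1 for every player regardless of endowment, so the Nash equilibrium is zero contribution and the group total is Σ E_j = 11 + 13 + 21 + 14 + 46 + 22 + 17 + 35 + 25 = 204.
Each contributed unit returns 7.900 to the group, so the social optimum is full contribution by everyone: group total = 7.900 × 204 = 1611.60.
Efficiency loss = (7.900 − 1) × 204 = 1407.60.

1407.60 dollars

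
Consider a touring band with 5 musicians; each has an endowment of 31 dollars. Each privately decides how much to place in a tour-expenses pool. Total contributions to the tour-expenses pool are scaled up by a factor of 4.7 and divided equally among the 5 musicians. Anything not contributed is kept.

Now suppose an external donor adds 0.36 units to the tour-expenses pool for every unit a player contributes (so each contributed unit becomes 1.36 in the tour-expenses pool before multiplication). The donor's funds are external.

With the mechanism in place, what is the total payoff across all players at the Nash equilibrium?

With the mechanism, a contributed unit returns 4.7 × 1.36 / 5 = 1.2784 per unit of net cost to the contributor — now above 1 — so contributing fully is weakly dominant for every player.
At the Nash equilibrium everyone contributes 31. Group total payoff = 4.7 × 1.36 × 155 = 990.76.

990.76 dollars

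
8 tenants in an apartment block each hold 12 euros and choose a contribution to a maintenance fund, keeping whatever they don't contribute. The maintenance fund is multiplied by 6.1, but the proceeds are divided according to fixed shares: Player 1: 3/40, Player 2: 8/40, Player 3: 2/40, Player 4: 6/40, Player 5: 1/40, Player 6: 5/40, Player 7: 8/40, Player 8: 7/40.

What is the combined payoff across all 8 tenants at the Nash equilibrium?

279.60 euros

For player j, contributing a unit is worthwhile iff 6.1 × (j's share) ≥ 1, i.e. iff j's share is at least 0.1639.
Player 2, Player 7 and Player 8 are above the threshold, contributing 12 each; the remaining 5 contribute 0. Total contributed: 36.
The maintenance fund pays out 6.1 × 36 = 219.60 in total (split across the unequal shares, but the aggregate is all that matters for the group sum).
The 5 free-riders keep 12 each, adding 60. Group total = 60 + 219.60 = 279.60.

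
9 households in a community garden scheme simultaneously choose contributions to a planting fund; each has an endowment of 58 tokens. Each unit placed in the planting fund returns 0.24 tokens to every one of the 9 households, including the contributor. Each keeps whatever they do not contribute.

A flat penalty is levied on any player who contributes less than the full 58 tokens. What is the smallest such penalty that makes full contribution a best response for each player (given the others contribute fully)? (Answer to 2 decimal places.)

Given the others contribute fully, the best deviation is to contribute 0 (any partial contribution still incurs the fine and gives up units whose private return 0.24 is below 1).
Deviating from 58 to 0 saves 58 tokens but forfeits the deviator's share of the drop in the planting fund: 0.24 × 58 = 13.92.
So the deviation gain is 58 − 13.92 = 44.08, and the fine must be at least 44.08 tokens to wipe it out.

44.08 tokens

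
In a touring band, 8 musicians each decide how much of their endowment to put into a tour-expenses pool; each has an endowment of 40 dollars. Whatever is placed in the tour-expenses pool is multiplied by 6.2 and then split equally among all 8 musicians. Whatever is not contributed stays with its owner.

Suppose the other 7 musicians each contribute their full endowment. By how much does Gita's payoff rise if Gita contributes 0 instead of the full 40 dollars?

Switching from a contribution of 40 to 0 lets Gita keep an extra 40 dollars, but lowers the tour-expenses pool by 40, which costs Gita their own share of that drop: 6.2/8 × 40 = 31.00.
Net gain = 40 − 31.00 = 9.00. The private return per contributed unit (0.7750) is below 1, so free-riding is indeed the best response regardless of what the others do.

9.00 dollars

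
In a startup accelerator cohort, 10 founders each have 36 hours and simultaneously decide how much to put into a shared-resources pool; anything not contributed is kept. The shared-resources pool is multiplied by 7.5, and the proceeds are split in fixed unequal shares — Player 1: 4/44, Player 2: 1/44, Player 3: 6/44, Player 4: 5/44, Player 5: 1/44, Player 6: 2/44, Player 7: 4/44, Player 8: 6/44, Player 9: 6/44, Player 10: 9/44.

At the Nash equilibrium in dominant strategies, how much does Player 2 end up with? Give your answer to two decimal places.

Player j's private return per contributed unit is 7.5 × (j's share). Contributing is weakly dominant for j when that share is at least 1/7.5 = 0.1333, and contributing 0 is dominant otherwise.
Player 3, Player 8, Player 9 and Player 10 are above the threshold, contributing 36 each; the remaining 6 contribute 0. Total contributed: 144.
Player 2 keeps 36 and receives 7.5 × 144 × 1/44 = 24.55 from the shared-resources pool, for a payoff of 60.55.

60.55 hours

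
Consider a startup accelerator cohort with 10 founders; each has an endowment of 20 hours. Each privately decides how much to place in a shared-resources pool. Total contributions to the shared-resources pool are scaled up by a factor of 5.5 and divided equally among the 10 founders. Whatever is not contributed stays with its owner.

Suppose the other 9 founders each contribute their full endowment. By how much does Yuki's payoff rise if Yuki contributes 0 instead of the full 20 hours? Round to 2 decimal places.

9.00 hours

Switching from a contribution of 20 to 0 lets Yuki keep an extra 20 hours, but lowers the shared-resources pool by 20, which costs Yuki their own share of that drop: 5.5/10 × 20 = 11.00.
Net gain = 20 − 11.00 = 9.00. The private return per contributed unit (0.5500) is below 1, so free-riding is indeed the best response regardless of what the others do.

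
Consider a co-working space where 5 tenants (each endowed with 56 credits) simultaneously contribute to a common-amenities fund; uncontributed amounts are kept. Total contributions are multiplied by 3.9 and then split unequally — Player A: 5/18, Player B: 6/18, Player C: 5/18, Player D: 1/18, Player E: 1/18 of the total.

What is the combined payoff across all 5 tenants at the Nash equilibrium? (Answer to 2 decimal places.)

767.20 credits

For player j, contributing a unit is worthwhile iff 3.9 × (j's share) ≥ 1, i.e. iff j's share is at least 0.2564.
Player A, Player B and Player C are above the threshold, contributing 56 each; the remaining 2 contribute 0. Total contributed: 168.
The common-amenities fund pays out 3.9 × 168 = 655.20 in total (split across the unequal shares, but the aggregate is all that matters for the group sum).
The 2 free-riders keep 56 each, adding 112. Group total = 112 + 655.20 = 767.20.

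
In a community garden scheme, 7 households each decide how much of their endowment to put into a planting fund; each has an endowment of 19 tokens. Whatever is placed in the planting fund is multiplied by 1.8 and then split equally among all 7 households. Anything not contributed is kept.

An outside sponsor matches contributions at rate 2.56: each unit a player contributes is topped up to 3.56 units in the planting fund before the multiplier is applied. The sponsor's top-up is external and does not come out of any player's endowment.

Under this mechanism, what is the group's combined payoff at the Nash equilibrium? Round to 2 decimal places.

The effective private return is 1.8 × 3.56 / 7 = 0.9154, which is still under 1, so the mechanism doesn't change anyone's dominant strategy: zero contribution.
At the Nash equilibrium no one contributes; group total payoff = 7 × 19 = 133.

133.00 tokens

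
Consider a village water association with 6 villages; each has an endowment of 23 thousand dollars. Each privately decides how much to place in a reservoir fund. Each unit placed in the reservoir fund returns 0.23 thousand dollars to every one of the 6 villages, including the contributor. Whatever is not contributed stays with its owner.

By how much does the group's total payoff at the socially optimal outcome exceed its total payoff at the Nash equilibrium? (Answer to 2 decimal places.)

52.44 thousand dollars

The private return per contributed unit is 0.23 < 1, so contributing 0 is dominant for every player. At the Nash equilibrium everyone keeps their 23, and the group total is 6 × 23 = 138.
Each contributed unit returns 1.380 to the group as a whole (0.23 to each of 6 players), which exceeds 1, so the social optimum is full contribution: group total = 1.380 × 138 = 190.44.
Efficiency loss = 190.44 − 138 = 52.44.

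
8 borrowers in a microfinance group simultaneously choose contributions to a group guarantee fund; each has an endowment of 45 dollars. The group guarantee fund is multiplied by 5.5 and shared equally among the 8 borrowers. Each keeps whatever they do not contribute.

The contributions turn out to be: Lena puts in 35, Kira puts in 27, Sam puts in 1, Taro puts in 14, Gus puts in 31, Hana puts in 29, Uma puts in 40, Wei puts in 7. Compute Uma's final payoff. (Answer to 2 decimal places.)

Total contributed: 35 + 27 + 1 + 14 + 31 + 29 + 40 + 7 = 184.
Each receives 5.5 × 184 / 8 = 126.50 from the group guarantee fund.
Uma keeps 45 − 40 = 5, so Uma's payoff is 5 + 126.50 = 131.50.

131.50 dollars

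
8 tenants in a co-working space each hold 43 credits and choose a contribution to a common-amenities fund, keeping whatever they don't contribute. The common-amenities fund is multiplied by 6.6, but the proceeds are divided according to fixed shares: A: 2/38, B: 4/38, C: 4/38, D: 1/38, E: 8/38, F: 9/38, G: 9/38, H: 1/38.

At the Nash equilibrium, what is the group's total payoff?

1066.40 credits

Each unit j contributes comes back to j as 6.6 × (j's share), so j prefers to contribute only if that share exceeds 1/6.6 = 0.1515; otherwise keeping the unit dominates.
The shares above 0.1515 belong to E, F and G, contributing 43 each; the remaining 5 contribute 0. Total contributed: 129.
The common-amenities fund pays out 6.6 × 129 = 851.40 in total (split across the unequal shares, but the aggregate is all that matters for the group sum).
The 5 free-riders keep 43 each, adding 215. Group total = 215 + 851.40 = 1066.40.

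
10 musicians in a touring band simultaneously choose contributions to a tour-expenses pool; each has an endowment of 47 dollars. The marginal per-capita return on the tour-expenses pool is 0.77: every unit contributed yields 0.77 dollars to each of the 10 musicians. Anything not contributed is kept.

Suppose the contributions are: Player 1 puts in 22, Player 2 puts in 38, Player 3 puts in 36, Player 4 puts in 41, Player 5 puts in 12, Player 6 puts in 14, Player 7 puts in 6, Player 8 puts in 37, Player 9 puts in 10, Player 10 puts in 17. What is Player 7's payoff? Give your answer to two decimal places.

Total contributed: 22 + 38 + 36 + 41 + 12 + 14 + 6 + 37 + 10 + 17 = 233.
Each receives 0.77 × 233 = 179.41 from the tour-expenses pool.
Player 7 keeps 47 − 6 = 41, so Player 7's payoff is 41 + 179.41 = 220.41.

220.41 dollars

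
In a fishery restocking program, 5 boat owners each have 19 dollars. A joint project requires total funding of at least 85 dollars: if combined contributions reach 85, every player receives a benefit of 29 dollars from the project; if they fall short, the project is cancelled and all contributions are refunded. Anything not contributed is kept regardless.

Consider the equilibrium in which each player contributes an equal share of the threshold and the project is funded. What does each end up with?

Equal share of the threshold: 85/5 = 17.
At this profile no one gains by cutting their contribution: any cut drops the total below 85, the project is cancelled, contributions are refunded, and the deviator ends with 19, which is less than 19 − 17 + 29 = 31. Contributing more than 17 just wastes the excess. So contributing exactly 17 is a best response.
Each player's payoff: 19 − 17 + 29 = 31.

31 dollars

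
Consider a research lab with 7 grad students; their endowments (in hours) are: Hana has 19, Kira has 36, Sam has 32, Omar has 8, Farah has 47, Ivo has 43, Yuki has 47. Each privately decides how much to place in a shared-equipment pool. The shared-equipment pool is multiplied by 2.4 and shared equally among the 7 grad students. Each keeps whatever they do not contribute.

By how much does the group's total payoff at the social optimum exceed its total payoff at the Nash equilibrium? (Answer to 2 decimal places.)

324.80 hours

The private return per contributed unit is 2.4/7 = 0.3429 < 1 for every player regardless of endowment, so the Nash equilibrium is zero contribution and the group total is Σ E_j = 19 + 36 + 32 + 8 + 47 + 43 + 47 = 232.
Each contributed unit returns 2.400 to the group, so the social optimum is full contribution by everyone: group total = 2.400 × 232 = 556.80.
Efficiency loss = (2.400 − 1) × 232 = 324.80.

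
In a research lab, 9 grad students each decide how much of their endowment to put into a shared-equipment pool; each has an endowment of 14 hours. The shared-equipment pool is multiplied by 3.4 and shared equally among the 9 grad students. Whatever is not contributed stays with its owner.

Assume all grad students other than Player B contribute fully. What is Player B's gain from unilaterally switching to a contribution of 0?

8.71 hours

Switching from a contribution of 14 to 0 lets Player B keep an extra 14 hours, but lowers the shared-equipment pool by 14, which costs Player B their own share of that drop: 3.4/9 × 14 = 5.29.
Net gain = 14 − 5.29 = 8.71. The private return per contributed unit (0.3778) is below 1, so free-riding is indeed the best response regardless of what the others do.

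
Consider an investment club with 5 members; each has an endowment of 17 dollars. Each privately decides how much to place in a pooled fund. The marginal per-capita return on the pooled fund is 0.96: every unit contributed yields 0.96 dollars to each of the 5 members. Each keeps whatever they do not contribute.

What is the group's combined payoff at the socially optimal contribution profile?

Each contributed unit returns 4.800 to the group as a whole (0.96 to each of 5 players), which exceeds 1, so the social optimum is full contribution: group total = 4.800 × 85 = 408.00.

408.00 dollars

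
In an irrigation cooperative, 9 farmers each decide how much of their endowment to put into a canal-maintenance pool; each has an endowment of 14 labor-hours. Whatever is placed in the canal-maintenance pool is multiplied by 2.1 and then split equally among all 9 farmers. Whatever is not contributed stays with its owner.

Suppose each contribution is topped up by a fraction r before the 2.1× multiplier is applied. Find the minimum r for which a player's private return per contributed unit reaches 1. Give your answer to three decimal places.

With matching at rate r, one contributed unit becomes (1 + r) in the canal-maintenance pool and returns 2.1 × (1 + r) / 9 to the contributor.
Setting this equal to 1: 1 + r = 9/2.1 = 4.2857.
So the minimum matching rate is r = 4.2857 − 1 = 3.286.

3.286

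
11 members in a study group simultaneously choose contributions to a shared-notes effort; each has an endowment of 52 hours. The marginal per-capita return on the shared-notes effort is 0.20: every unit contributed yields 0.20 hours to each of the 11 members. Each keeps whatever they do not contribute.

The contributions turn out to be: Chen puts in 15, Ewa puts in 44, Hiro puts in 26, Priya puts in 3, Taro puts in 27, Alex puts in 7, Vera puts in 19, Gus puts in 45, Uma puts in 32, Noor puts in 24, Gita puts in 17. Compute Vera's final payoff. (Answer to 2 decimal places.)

84.80 hours

Total contributed: 15 + 44 + 26 + 3 + 27 + 7 + 19 + 45 + 32 + 24 + 17 = 259.
Each receives 0.20 × 259 = 51.80 from the shared-notes effort.
Vera keeps 52 − 19 = 33, so Vera's payoff is 33 + 51.80 = 84.80.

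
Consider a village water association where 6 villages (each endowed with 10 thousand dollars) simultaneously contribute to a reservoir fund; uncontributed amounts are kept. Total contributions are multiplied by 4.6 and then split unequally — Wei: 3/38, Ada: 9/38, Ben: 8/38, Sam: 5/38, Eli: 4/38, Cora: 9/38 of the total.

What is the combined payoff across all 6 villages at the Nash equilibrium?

For player j, contributing a unit is worthwhile iff 4.6 × (j's share) ≥ 1, i.e. iff j's share is at least 0.2174.
The shares above 0.2174 belong to Ada and Cora, contributing 10 each; the remaining 4 contribute 0. Total contributed: 20.
The reservoir fund pays out 4.6 × 20 = 92.00 in total (split across the unequal shares, but the aggregate is all that matters for the group sum).
The 4 free-riders keep 10 each, adding 40. Group total = 40 + 92.00 = 132.00.

132.00 thousand dollars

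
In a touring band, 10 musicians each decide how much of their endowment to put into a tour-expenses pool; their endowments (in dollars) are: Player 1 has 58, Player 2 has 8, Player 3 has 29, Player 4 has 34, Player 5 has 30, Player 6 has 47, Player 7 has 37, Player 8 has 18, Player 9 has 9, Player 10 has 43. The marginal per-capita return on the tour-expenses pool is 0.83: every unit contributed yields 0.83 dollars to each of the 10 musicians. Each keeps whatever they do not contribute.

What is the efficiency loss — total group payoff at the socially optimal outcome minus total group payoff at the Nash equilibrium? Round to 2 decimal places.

The private return per contributed unit is 0.83 < 1 for everyone, so the Nash equilibrium is zero contribution and the group total is Σ E_j = 58 + 8 + 29 + 34 + 30 + 47 + 37 + 18 + 9 + 43 = 313.
Each contributed unit returns 8.300 to the group, so the social optimum is full contribution by everyone: group total = 8.300 × 313 = 2597.90.
Efficiency loss = (8.300 − 1) × 313 = 2284.90.

2284.90 dollars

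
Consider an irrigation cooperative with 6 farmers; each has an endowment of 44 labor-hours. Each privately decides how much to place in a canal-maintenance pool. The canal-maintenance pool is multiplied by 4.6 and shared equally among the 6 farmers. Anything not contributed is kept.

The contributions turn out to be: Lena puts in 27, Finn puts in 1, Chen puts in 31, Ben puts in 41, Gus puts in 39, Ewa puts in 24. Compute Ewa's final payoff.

Total contributed: 27 + 1 + 31 + 41 + 39 + 24 = 163.
Each receives 4.6 × 163 / 6 = 124.97 from the canal-maintenance pool.
Ewa keeps 44 − 24 = 20, so Ewa's payoff is 20 + 124.97 = 144.97.

144.97 labor-hours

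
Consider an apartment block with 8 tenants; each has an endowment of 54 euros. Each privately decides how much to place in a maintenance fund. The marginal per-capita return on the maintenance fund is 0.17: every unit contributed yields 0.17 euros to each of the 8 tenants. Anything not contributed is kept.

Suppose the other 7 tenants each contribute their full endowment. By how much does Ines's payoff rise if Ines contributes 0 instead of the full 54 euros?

Switching from a contribution of 54 to 0 lets Ines keep an extra 54 euros, but lowers the maintenance fund by 54, which costs Ines their own share of that drop: 0.17 × 54 = 9.18.
Net gain = 54 − 9.18 = 44.82. The private return per contributed unit (0.17) is below 1, so free-riding is indeed the best response regardless of what the others do.

44.82 euros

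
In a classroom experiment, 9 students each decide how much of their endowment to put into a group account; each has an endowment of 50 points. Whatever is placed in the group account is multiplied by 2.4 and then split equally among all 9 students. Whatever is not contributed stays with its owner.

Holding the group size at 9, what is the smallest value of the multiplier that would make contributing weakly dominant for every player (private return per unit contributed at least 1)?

A contributed unit returns (multiplier)/9 to its contributor.
This reaches 1 exactly when the multiplier is 9.

9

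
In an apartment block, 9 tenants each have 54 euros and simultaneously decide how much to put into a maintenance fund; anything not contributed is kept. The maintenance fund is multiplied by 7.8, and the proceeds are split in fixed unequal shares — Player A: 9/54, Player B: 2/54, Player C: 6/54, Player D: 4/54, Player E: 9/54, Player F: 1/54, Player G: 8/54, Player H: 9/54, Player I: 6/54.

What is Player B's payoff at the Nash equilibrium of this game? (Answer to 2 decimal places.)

Player j's private return per contributed unit is 7.8 × (j's share). Contributing is weakly dominant for j when that share is at least 1/7.8 = 0.1282, and contributing 0 is dominant otherwise.
Player A, Player E, Player G and Player H are above the threshold, contributing 54 each; the remaining 5 contribute 0. Total contributed: 216.
Player B keeps 54 and receives 7.8 × 216 × 2/54 = 62.40 from the maintenance fund, for a payoff of 116.40.

116.40 euros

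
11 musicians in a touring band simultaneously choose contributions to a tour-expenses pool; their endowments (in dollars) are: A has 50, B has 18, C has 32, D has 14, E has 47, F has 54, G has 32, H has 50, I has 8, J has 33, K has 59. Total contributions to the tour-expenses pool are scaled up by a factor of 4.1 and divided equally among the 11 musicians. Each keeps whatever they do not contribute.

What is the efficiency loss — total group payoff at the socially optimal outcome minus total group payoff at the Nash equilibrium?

The private return per contributed unit is 4.1/11 = 0.3727 < 1 for every player regardless of endowment, so the Nash equilibrium is zero contribution and the group total is Σ E_j = 50 + 18 + 32 + 14 + 47 + 54 + 32 + 50 + 8 + 33 + 59 = 397.
Each contributed unit returns 4.100 to the group, so the social optimum is full contribution by everyone: group total = 4.100 × 397 = 1627.70.
Efficiency loss = (4.100 − 1) × 397 = 1230.70.

1230.70 dollars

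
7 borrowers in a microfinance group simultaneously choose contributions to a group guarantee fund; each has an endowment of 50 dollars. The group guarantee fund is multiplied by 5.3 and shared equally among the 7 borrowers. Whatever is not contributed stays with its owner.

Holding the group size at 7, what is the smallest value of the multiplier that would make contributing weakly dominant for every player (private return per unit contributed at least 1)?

A contributed unit returns (multiplier)/7 to its contributor.
This reaches 1 exactly when the multiplier is 7.

7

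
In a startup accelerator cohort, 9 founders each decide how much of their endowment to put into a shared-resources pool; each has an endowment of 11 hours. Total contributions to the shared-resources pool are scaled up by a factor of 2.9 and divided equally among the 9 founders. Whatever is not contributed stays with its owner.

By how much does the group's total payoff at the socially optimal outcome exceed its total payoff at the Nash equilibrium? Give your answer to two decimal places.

188.10 hours

Each contributed unit returns 2.9/9 = 0.3222 to its contributor — below 1 — so contributing 0 is dominant for every player. At the Nash equilibrium everyone keeps their 11, and the group total is 9 × 11 = 99.
Each contributed unit returns 2.900 to the group as a whole (0.3222 to each of 9 players), which exceeds 1, so the social optimum is full contribution: group total = 2.900 × 99 = 287.10.
Efficiency loss = 287.10 − 99 = 188.10.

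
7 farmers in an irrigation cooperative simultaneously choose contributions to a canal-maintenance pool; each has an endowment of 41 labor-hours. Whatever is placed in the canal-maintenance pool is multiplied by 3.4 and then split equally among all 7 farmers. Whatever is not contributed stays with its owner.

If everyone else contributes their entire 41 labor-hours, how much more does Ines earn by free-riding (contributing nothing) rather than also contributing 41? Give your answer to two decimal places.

21.09 labor-hours

Switching from a contribution of 41 to 0 lets Ines keep an extra 41 labor-hours, but lowers the canal-maintenance pool by 41, which costs Ines their own share of that drop: 3.4/7 × 41 = 19.91.
Net gain = 41 − 19.91 = 21.09. The private return per contributed unit (0.4857) is below 1, so free-riding is indeed the best response regardless of what the others do.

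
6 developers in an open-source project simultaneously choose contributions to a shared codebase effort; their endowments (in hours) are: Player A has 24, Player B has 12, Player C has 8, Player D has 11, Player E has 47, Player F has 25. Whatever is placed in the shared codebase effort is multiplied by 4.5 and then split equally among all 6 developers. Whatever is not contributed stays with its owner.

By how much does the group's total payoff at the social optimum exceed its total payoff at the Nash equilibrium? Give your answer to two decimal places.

444.50 hours

The private return per contributed unit is 4.5/6 = 0.7500 < 1 for every player regardless of endowment, so the Nash equilibrium is zero contribution and the group total is Σ E_j = 24 + 12 + 8 + 11 + 47 + 25 = 127.
Each contributed unit returns 4.500 to the group, so the social optimum is full contribution by everyone: group total = 4.500 × 127 = 571.50.
Efficiency loss = (4.500 − 1) × 127 = 444.50.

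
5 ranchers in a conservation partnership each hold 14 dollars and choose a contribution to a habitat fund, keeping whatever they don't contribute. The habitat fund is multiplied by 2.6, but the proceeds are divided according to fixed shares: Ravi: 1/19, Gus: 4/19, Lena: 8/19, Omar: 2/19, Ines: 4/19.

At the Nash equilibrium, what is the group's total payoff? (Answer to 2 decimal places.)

92.40 dollars

For player j, contributing a unit is worthwhile iff 2.6 × (j's share) ≥ 1, i.e. iff j's share is at least 0.3846.
Only Lena (8/19) clears that bar, contributing 14; the remaining 4 contribute 0. Total contributed: 14.
The habitat fund pays out 2.6 × 14 = 36.40 in total (split across the unequal shares, but the aggregate is all that matters for the group sum).
The 4 free-riders keep 14 each, adding 56. Group total = 56 + 36.40 = 92.40.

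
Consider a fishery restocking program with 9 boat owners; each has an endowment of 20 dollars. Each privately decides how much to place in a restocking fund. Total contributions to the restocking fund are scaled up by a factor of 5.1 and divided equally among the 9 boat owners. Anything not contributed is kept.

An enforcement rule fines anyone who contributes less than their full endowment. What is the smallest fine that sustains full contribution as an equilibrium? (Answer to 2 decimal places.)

8.67 dollars

Given the others contribute fully, the best deviation is to contribute 0 (any partial contribution still incurs the fine and gives up units whose private return 0.5667 is below 1).
Deviating from 20 to 0 saves 20 dollars but forfeits the deviator's share of the drop in the restocking fund: 5.1/9 × 20 = 11.33.
So the deviation gain is 20 − 11.33 = 8.67, and the fine must be at least 8.67 dollars to wipe it out.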